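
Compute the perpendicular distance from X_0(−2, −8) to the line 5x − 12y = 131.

d = |5·(-2) + (-12)·(-8) − 131| / √(25 + 144) = |-45|/13 = 45/13.

45/13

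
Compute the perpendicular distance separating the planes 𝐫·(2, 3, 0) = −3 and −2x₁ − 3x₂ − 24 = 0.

21/√13

Divide the second equation by -1 to match normals: 2x₁ + 3x₂ = -24.
With common normal n = (2, 3, 0) (|n| = √13), the distance is |(-3) − (-24)|/|n| = 21/√13 = 21√13/13.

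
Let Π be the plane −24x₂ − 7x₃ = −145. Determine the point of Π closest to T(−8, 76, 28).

(-8, 4, 7)

The perpendicular from T has direction n = (0, −24, −7): r = (−8, 76, 28) + t(0, −24, −7).
Substitute into the plane: n·(T + tn) = -145 gives -2020 + 625t = -145, so t = 3.
Foot = (−8, 76, 28) + 3·(0, −24, −7) = (−8, 4, 7).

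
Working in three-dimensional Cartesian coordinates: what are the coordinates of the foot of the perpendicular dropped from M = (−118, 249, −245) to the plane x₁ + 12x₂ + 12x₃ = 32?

n = (1, 12, 12), |n|² = 289, and n·M − 32 = -102.
t = -102/289 = -6/17, so the foot is M − t·n = (−118, 249, −245) − (-6/17)·(1, 12, 12) = (−2000/17, 4305/17, −4093/17).

(-2000/17, 4305/17, -4093/17)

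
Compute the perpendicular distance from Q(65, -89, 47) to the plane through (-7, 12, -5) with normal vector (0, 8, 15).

The plane has equation n·(r − (-7, 12, -5)) = 0, i.e. n·r = 21.
n = (0, 8, 15); n·P − 21 = -28; |n| = 17; distance = 28/17.

28/17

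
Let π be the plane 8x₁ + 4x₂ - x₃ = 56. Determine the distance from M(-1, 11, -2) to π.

Normal vector n = (8, 4, -1), and n·(-1, 11, -2) - 56 = -18.
|n| = √(64 + 16 + 1) = 9, so the distance is |-18|/9 = 2.

2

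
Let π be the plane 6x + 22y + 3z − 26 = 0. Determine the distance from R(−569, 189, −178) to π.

8

d = |6·(-569) + 22·189 + 3·(-178) − 26| / √(36 + 484 + 9) = |184| / 23 = 8.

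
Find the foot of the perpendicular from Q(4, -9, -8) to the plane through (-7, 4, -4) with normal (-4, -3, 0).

(16/5, -48/5, -8)

The perpendicular from Q has direction n = (-4, -3, 0): r = (4, -9, -8) + t(-4, -3, 0).
Substitute into the plane: n·(Q + tn) = 16 gives 11 + 25t = 16, so t = 1/5.
Foot = (4, -9, -8) + (1/5)·(-4, -3, 0) = (16/5, -48/5, -8).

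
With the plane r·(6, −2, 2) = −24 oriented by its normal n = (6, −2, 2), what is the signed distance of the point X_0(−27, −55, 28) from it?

n·X_0 − (-24) = 28.
|n| = 2√11, so the signed distance is 14√11/11.

14√11/11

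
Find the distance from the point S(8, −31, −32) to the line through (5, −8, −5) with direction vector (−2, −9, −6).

√178

Direction vector d = (−2, −9, −6).
AP = (3, −23, −27); AP·d = 363, |AP|² = 1267, |d|² = 121.
distance² = |AP|² − (AP·d)²/|d|² = 1267 − 131769/121 = 178, so the distance is √178.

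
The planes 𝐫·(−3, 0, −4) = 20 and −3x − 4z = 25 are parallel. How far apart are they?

With common normal n = (−3, 0, −4) (|n| = 5), the distance is |20 − 25|/|n| = 5/5 = 1.

1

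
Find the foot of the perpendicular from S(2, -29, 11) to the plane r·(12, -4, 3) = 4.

n = (12, -4, 3), |n|² = 169, and n·S − 4 = 169.
t = 169/169 = 1, so the foot is S − t·n = (2, -29, 11) − 1·(12, -4, 3) = (-10, -25, 8).

(-10, -25, 8)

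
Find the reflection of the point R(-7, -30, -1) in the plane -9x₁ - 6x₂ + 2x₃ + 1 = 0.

(29, -6, -9)

n = (-9, -6, 2), |n|² = 121, n·R − (-1) = 242, so t = 242/121 = 2.
Foot F = R − 2·n = (11, -18, -5); the reflection is 2F − R = (29, -6, -9).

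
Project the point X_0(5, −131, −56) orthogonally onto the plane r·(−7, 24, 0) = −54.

The perpendicular from X_0 has direction n = (−7, 24, 0): r = (5, −131, −56) + t(−7, 24, 0).
Substitute into the plane: n·(X_0 + tn) = -54 gives -3179 + 625t = -54, so t = 5.
Foot = (5, −131, −56) + 5·(−7, 24, 0) = (−30, −11, −56).

(-30, -11, -56)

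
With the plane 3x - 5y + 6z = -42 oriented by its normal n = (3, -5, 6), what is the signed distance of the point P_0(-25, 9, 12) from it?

n·P_0 − (-42) = -6.
|n| = √70, so the signed distance is -6/√70.

-6/√70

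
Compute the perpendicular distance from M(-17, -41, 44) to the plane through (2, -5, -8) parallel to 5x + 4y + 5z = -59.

Parallel planes share the normal n = (5, 4, 5); since (2, -5, -8) lies on the plane, its equation is 5x + 4y + 5z = -50.
n = (5, 4, 5); n·P − (-50) = 21; |n| = √66; distance = 21/√66 = 7√66/22.

21/√66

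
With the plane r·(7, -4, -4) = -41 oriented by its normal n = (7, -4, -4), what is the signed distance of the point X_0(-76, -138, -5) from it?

9

n·X_0 − (-41) = 81.
|n| = 9, so the signed distance is 81/9 = 9.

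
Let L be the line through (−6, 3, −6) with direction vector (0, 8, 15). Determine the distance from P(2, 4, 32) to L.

√353

Direction vector d = (0, 8, 15).
AP = (8, 1, 38), and AP × d = (−289, −120, 64).
|AP × d|² = 102017 and |d|² = 289, so the distance is √(102017/289) = √353.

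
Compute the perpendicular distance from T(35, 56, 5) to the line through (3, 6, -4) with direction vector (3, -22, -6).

√1489

Direction vector d = (3, -22, -6).
AP = (32, 50, 9), and AP × d = (-102, 219, -854).
|AP × d|² = 787681 and |d|² = 529, so the distance is √(787681/529) = √1489.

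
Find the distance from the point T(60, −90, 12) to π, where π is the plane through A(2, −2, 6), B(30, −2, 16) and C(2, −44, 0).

2

AB = (28, 0, 10) and AC = (0, −42, −6), so a normal is n = AB × AC = (420, 168, −1176).
Then n·(60, −90, 12) − (−6552) = 2520.
|n| = √(176400 + 28224 + 1382976) = 1260, so the distance is |2520|/1260 = 2.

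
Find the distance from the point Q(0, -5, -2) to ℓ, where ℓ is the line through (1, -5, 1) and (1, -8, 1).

√10

A direction vector is d = (0, -3, 0).
AP = (-1, 0, -3), and AP × d = (-9, 0, 3).
|AP × d|² = 90 and |d|² = 9, so the distance is √(90/9) = √10.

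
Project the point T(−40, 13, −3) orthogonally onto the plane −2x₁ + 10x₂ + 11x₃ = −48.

(-38, 3, -14)

n = (−2, 10, 11), |n|² = 225, and n·T − (-48) = 225.
t = 225/225 = 1, so the foot is T − t·n = (−40, 13, −3) − 1·(−2, 10, 11) = (−38, 3, −14).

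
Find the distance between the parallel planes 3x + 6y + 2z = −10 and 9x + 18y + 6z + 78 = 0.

16/7

Divide the second equation by 3 to match normals: 3x + 6y + 2z = -26.
With common normal n = (3, 6, 2) (|n| = 7), the distance is |(-10) − (-26)|/|n| = 16/7.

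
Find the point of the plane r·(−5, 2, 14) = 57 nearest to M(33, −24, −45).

The perpendicular from M has direction n = (−5, 2, 14): r = (33, −24, −45) + λ(−5, 2, 14).
Substitute into the plane: n·(M + λn) = 57 gives -843 + 225λ = 57, so λ = 4.
Foot = (33, −24, −45) + 4·(−5, 2, 14) = (13, −16, 11).

(13, -16, 11)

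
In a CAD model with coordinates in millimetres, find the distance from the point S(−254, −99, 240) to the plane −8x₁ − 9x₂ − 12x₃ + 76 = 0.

Normal vector n = (−8, −9, −12), and n·(−254, −99, 240) − (−76) = 119.
|n| = √(64 + 81 + 144) = 17, so the distance is |119|/17 = 7.

7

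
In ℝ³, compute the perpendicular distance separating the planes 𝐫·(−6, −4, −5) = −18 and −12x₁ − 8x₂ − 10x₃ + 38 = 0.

Divide the second equation by 2 to match normals: −6x₁ − 4x₂ − 5x₃ = -19.
With common normal n = (−6, −4, −5) (|n| = √77), the distance is |(-18) − (-19)|/|n| = 1/√77.

1/√77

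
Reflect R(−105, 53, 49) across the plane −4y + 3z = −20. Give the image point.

With n = (0, −4, 3), the signed offset is (n·R − (-20))/|n|² = -45/25 = -9/5.
R' = R − 2t·n = (−105, 53, 49) − (-18/5)·(0, −4, 3) = (−105, 193/5, 299/5).

(-105, 193/5, 299/5)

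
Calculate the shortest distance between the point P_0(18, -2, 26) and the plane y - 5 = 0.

n = (0, 1, 0); n·P − 5 = -7; |n| = 1; distance = 7/1 = 7.

7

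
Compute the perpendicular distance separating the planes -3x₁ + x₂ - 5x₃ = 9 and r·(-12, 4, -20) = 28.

2√35/35

Divide the second equation by 4 to match normals: -3x₁ + x₂ - 5x₃ = 7.
With common normal n = (-3, 1, -5) (|n| = √35), the distance is |9 − 7|/|n| = 2/√35.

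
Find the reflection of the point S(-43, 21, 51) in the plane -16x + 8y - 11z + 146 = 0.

(-11, 5, 73)

With n = (-16, 8, -11), the signed offset is (n·S − (-146))/|n|² = 441/441 = 1.
S' = S − 2t·n = (-43, 21, 51) − 2·(-16, 8, -11) = (-11, 5, 73).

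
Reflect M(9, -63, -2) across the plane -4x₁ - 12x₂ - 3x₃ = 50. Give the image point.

With n = (-4, -12, -3), the signed offset is (n·M − 50)/|n|² = 676/169 = 4.
M' = M − 2t·n = (9, -63, -2) − 8·(-4, -12, -3) = (41, 33, 22).

(41, 33, 22)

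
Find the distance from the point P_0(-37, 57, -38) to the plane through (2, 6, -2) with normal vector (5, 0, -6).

The plane has equation n·(r − (2, 6, -2)) = 0, i.e. n·r = 22.
d = |5·(-37) + (-6)·(-38) − 22| / √(25 + 0 + 36) = |21| / √61 = 21/√61.

21√61/61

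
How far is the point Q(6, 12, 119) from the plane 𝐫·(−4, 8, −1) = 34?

Normal vector n = (−4, 8, −1), and n·(6, 12, 119) − 34 = −81.
|n| = √(16 + 64 + 1) = 9, so the distance is |-81|/9 = 9.

9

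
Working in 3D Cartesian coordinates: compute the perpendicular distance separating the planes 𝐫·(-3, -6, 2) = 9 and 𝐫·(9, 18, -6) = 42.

Divide the second equation by -3 to match normals: -3x - 6y + 2z = -14.
With common normal n = (-3, -6, 2) (|n| = 7), the distance is |9 − (-14)|/|n| = 23/7.

23/7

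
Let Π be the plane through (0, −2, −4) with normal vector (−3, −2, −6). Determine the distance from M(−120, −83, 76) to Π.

6

The plane has equation n·(r − (0, −2, −4)) = 0, i.e. n·r = 28.
d = |(-3)·(-120) + (-2)·(-83) + (-6)·76 − 28| / √(9 + 4 + 36) = |42| / 7 = 6.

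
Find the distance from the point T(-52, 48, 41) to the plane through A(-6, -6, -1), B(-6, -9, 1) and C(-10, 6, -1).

6

AB = (0, -3, 2) and AC = (-4, 12, 0), so a normal is n = AB × AC = (-24, -8, -12).
d = |(-24)·(-52) + (-8)·48 + (-12)·41 − 204| / √(576 + 64 + 144) = |168| / 28 = 6.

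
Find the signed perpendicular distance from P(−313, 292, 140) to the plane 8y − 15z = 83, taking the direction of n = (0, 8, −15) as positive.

n·P − 83 = 153.
|n| = 17, so the signed distance is 153/17 = 9.

9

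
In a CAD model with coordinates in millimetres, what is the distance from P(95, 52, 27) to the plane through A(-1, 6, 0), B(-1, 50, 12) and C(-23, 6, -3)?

AB = (0, 44, 12) and AC = (-22, 0, -3), so a normal is n = AB × AC = (-132, -264, 968).
d = |(-132)·95 + (-264)·52 + 968·27 − (-1452)| / √(17424 + 69696 + 937024) = |1320| / 1012 = 30/23.

30/23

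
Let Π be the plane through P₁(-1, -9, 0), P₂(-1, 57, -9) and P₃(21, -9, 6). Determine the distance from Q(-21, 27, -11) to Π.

P₁P₂ = (0, 66, -9) and P₁P₃ = (22, 0, 6), so a normal is n = P₁P₂ × P₁P₃ = (396, -198, -1452).
n = (396, -198, -1452); n·P − 1386 = 924; |n| = 1518; distance = 924/1518 = 14/23.

14/23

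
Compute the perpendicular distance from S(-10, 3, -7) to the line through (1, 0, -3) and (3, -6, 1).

A direction vector is d = (2, -6, 4).
AP = (-11, 3, -4); AP·d = -56, |AP|² = 146, |d|² = 56.
distance² = |AP|² − (AP·d)²/|d|² = 146 − 3136/56 = 90, so the distance is 3√10.

3√10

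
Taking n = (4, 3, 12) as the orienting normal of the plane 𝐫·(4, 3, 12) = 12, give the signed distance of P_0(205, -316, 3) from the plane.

n·P_0 − 12 = -104.
|n| = 13, so the signed distance is -104/13 = -8.

-8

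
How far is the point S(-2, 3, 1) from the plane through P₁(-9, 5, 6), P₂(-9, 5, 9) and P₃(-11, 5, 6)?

P₁P₂ = (0, 0, 3) and P₁P₃ = (-2, 0, 0), so a normal is n = P₁P₂ × P₁P₃ = (0, -6, 0).
d = |(-6)·3 − (-30)| / √(0 + 36 + 0) = |12| / 6 = 2.

2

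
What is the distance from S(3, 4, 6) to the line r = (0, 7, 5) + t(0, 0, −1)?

Direction vector d = (0, 0, −1).
AP = (3, −3, 1); AP·d = -1, |AP|² = 19, |d|² = 1.
distance² = |AP|² − (AP·d)²/|d|² = 19 − 1/1 = 18, so the distance is 3√2.

3√2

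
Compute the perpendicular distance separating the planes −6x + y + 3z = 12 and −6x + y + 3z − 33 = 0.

Both planes have normal n = (−6, 1, 3), |n| = √46. Any point on the first plane is at distance |33 − 12|/|n| = 21/√46 from the second.

21/√46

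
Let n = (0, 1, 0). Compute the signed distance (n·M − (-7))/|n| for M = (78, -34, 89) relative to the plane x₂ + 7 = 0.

-27

n·M − (-7) = -27.
|n| = 1, so the signed distance is -27/1 = -27.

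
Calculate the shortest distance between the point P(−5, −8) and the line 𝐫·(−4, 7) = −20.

16/√65

d = |(-4)·(-5) + 7·(-8) − (-20)| / √(16 + 49) = |-16|/√65 = 16√65/65.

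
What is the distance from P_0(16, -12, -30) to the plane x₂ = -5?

Normal vector n = (0, 1, 0), and n·(16, -12, -30) - (-5) = -7.
|n| = √(0 + 1 + 0) = 1, so the distance is |-7|/1 = 7.

7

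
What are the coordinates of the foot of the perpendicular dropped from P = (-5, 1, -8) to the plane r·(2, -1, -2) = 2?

n = (2, -1, -2), |n|² = 9, and n·P − 2 = 3.
t = 3/9 = 1/3, so the foot is P − t·n = (-5, 1, -8) − (1/3)·(2, -1, -2) = (-17/3, 4/3, -22/3).

(-17/3, 4/3, -22/3)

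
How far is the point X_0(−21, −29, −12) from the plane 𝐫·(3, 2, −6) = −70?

3

n = (3, 2, −6); n·P − (-70) = 21; |n| = 7; distance = 21/7 = 3.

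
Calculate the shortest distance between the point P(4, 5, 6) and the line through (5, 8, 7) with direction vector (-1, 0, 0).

√10

Direction vector d = (-1, 0, 0).
AP = (-1, -3, -1), and AP × d = (0, 1, -3).
|AP × d|² = 10 and |d|² = 1, so the distance is √10.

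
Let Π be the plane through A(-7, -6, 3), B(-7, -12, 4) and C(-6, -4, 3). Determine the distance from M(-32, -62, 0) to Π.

24√41/41

AB = (0, -6, 1) and AC = (1, 2, 0), so a normal is n = AB × AC = (-2, 1, 6).
Then n·(-32, -62, 0) - 26 = -24.
|n| = √(4 + 1 + 36) = √41, so the distance is |-24|/√41 = 24√41/41.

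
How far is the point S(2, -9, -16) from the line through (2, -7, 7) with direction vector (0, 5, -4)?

Direction vector d = (0, 5, -4).
AP = (0, -2, -23); AP·d = 82, |AP|² = 533, |d|² = 41.
distance² = |AP|² − (AP·d)²/|d|² = 533 − 6724/41 = 369, so the distance is 3√41.

3√41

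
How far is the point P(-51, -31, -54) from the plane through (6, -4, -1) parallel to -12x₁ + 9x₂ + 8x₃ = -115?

1

Parallel planes share the normal n = (-12, 9, 8); since (6, -4, -1) lies on the plane, its equation is -12x₁ + 9x₂ + 8x₃ = -116.
n = (-12, 9, 8); n·P − (-116) = 17; |n| = 17; distance = 17/17 = 1.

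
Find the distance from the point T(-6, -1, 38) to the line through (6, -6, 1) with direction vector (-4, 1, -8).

√809

Direction vector d = (-4, 1, -8).
AP = (-12, 5, 37), and AP × d = (-77, -244, 8).
|AP × d|² = 65529 and |d|² = 81, so the distance is √(65529/81) = √809.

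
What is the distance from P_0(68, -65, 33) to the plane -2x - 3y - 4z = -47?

n = (-2, -3, -4); n·P − (-47) = -26; |n| = √29; distance = 26/√29 = 26√29/29.

26√29/29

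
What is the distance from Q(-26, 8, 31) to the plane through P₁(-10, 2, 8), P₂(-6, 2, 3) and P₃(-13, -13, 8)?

P₁P₂ = (4, 0, -5) and P₁P₃ = (-3, -15, 0), so a normal is n = P₁P₂ × P₁P₃ = (-75, 15, -60).
n = (-75, 15, -60); n·P − 300 = -90; |n| = 15√42; distance = 90/(15√42) = √42/7.

√42/7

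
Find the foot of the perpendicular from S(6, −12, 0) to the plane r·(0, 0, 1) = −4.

The perpendicular from S has direction n = (0, 0, 1): r = (6, −12, 0) + t(0, 0, 1).
Substitute into the plane: n·(S + tn) = -4 gives 0 + 1t = -4, so t = -4.
Foot = (6, −12, 0) + (-4)·(0, 0, 1) = (6, −12, −4).

(6, -12, -4)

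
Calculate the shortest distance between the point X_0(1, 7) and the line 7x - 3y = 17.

The normal to the line is n = (7, -3) with |n| = √58.
|n·X_0 − 17| = |-14 − 17| = 31, so the distance is 31/√58.

31/√58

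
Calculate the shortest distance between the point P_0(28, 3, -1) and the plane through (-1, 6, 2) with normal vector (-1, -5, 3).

23/√35

The plane has equation n·(r − (-1, 6, 2)) = 0, i.e. n·r = -23.
n = (-1, -5, 3); n·P − (-23) = -23; |n| = √35; distance = 23/√35.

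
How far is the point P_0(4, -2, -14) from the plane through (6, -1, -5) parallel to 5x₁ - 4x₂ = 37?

Parallel planes share the normal n = (5, -4, 0); since (6, -1, -5) lies on the plane, its equation is 5x₁ - 4x₂ = 34.
Then n·(4, -2, -14) - 34 = -6.
|n| = √(25 + 16 + 0) = √41, so the distance is |-6|/√41 = 6/√41.

6/√41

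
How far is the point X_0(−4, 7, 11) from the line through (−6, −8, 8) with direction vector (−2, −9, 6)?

3√13

Direction vector d = (−2, −9, 6).
AP = (2, 15, 3); AP·d = -121, |AP|² = 238, |d|² = 121.
distance² = |AP|² − (AP·d)²/|d|² = 238 − 14641/121 = 117, so the distance is 3√13.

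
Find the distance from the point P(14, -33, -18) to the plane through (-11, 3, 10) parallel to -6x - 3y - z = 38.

7√46/23

Parallel planes share the normal n = (-6, -3, -1); since (-11, 3, 10) lies on the plane, its equation is -6x - 3y - z = 47.
d = |(-6)·14 + (-3)·(-33) + (-1)·(-18) − 47| / √(36 + 9 + 1) = |-14| / √46 = 14/√46.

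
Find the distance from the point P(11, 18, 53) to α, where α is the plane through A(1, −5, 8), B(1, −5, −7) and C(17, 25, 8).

AB = (0, 0, −15) and AC = (16, 30, 0), so a normal is n = AB × AC = (450, −240, 0).
Then n·(11, 18, 53) − 1650 = −1020.
|n| = √(202500 + 57600 + 0) = 510, so the distance is |-1020|/510 = 2.

2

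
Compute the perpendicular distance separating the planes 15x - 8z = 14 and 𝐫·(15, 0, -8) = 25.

With common normal n = (15, 0, -8) (|n| = 17), the distance is |14 − 25|/|n| = 11/17.

11/17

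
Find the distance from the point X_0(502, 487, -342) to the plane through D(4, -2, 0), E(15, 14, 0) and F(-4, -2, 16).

7

DE = (11, 16, 0) and DF = (-8, 0, 16), so a normal is n = DE × DF = (256, -176, 128).
Then n·(502, 487, -342) - 1376 = -2352.
|n| = √(65536 + 30976 + 16384) = 336, so the distance is |-2352|/336 = 7.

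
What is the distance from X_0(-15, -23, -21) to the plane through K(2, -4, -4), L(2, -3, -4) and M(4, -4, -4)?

17

KL = (0, 1, 0) and KM = (2, 0, 0), so a normal is n = KL × KM = (0, 0, -2).
n = (0, 0, -2); n·P − 8 = 34; |n| = 2; distance = 34/2 = 17.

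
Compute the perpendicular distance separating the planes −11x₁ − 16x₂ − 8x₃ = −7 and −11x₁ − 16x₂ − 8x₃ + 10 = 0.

With common normal n = (−11, −16, −8) (|n| = 21), the distance is |(-7) − (-10)|/|n| = 3/21 = 1/7.

1/7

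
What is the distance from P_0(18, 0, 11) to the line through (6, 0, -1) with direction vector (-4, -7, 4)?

12√2

Direction vector d = (-4, -7, 4).
AP = (12, 0, 12); AP·d = 0, |AP|² = 288, |d|² = 81.
distance² = |AP|² − (AP·d)²/|d|² = 288 − 0/81 = 288, so the distance is 12√2.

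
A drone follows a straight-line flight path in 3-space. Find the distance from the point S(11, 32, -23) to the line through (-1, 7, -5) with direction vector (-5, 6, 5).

√1093

Direction vector d = (-5, 6, 5).
AP = (12, 25, -18), and AP × d = (233, 30, 197).
|AP × d|² = 93998 and |d|² = 86, so the distance is √(93998/86) = √1093.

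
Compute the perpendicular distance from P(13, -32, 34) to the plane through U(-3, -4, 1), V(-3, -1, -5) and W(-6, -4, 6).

11√70/70

UV = (0, 3, -6) and UW = (-3, 0, 5), so a normal is n = UV × UW = (15, 18, 9).
Then n·(13, -32, 34) - (-108) = 33.
|n| = √(225 + 324 + 81) = 3√70, so the distance is |33|/(3√70) = 11/√70.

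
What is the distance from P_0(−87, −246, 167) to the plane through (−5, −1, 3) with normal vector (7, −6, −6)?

The plane has equation n·(r − (−5, −1, 3)) = 0, i.e. n·r = -47.
d = |7·(-87) + (-6)·(-246) + (-6)·167 − (-47)| / √(49 + 36 + 36) = |-88| / 11 = 8.

8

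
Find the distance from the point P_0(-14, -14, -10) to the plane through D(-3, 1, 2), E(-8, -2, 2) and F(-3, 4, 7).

DE = (-5, -3, 0) and DF = (0, 3, 5), so a normal is n = DE × DF = (-15, 25, -15).
Then n·(-14, -14, -10) - 40 = -30.
|n| = √(225 + 625 + 225) = 5√43, so the distance is |-30|/(5√43) = 6√43/43.

6√43/43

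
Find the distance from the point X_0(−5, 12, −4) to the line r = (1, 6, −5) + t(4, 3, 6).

√73

Direction vector d = (4, 3, 6).
AP = (−6, 6, 1); AP·d = 0, |AP|² = 73, |d|² = 61.
distance² = |AP|² − (AP·d)²/|d|² = 73 − 0/61 = 73, so the distance is √73.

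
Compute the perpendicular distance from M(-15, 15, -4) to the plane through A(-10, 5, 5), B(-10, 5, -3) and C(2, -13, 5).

AB = (0, 0, -8) and AC = (12, -18, 0), so a normal is n = AB × AC = (-144, -96, 0).
Then n·(-15, 15, -4) - 960 = -240.
|n| = √(20736 + 9216 + 0) = 48√13, so the distance is |-240|/(48√13) = 5/√13.

5/√13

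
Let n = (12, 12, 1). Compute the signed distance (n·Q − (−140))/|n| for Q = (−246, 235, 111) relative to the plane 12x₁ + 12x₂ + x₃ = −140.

7

n·Q − (-140) = 119.
|n| = 17, so the signed distance is 119/17 = 7.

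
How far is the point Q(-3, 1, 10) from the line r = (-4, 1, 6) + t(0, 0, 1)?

1

Direction vector d = (0, 0, 1).
AP = (1, 0, 4); AP·d = 4, |AP|² = 17, |d|² = 1.
distance² = |AP|² − (AP·d)²/|d|² = 17 − 16/1 = 1, so the distance is 1.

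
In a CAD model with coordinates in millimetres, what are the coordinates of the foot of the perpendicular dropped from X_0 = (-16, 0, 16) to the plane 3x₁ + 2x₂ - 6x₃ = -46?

(-10, 4, 4)

n = (3, 2, -6), |n|² = 49, and n·X_0 − (-46) = -98.
t = -98/49 = -2, so the foot is X_0 − t·n = (-16, 0, 16) − (-2)·(3, 2, -6) = (-10, 4, 4).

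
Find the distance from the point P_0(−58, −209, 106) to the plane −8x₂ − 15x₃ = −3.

5

Normal vector n = (0, −8, −15), and n·(−58, −209, 106) − (−3) = 85.
|n| = √(0 + 64 + 225) = 17, so the distance is |85|/17 = 5.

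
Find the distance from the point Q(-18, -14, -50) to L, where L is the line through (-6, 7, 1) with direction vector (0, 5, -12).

Direction vector d = (0, 5, -12).
AP = (-12, -21, -51), and AP × d = (507, -144, -60).
|AP × d|² = 281385 and |d|² = 169, so the distance is √(281385/169) = √1665 = 3√185.

3√185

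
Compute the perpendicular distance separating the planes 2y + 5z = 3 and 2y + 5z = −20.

23/√29

With common normal n = (0, 2, 5) (|n| = √29), the distance is |3 − (-20)|/|n| = 23/√29 = 23√29/29.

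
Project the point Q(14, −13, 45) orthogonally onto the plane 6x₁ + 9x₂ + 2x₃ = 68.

(160/11, -134/11, 497/11)

n = (6, 9, 2), |n|² = 121, and n·Q − 68 = -11.
t = -11/121 = -1/11, so the foot is Q − t·n = (14, −13, 45) − (-1/11)·(6, 9, 2) = (160/11, −134/11, 497/11).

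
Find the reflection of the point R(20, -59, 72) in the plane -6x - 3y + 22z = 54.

n = (-6, -3, 22), |n|² = 529, n·R − 54 = 1587, so t = 1587/529 = 3.
Foot F = R − 3·n = (38, -50, 6); the reflection is 2F − R = (56, -41, -60).

(56, -41, -60)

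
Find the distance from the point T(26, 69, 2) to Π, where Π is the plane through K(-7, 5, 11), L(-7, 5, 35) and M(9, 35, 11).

1

KL = (0, 0, 24) and KM = (16, 30, 0), so a normal is n = KL × KM = (-720, 384, 0).
Then n·(26, 69, 2) - 6960 = 816.
|n| = √(518400 + 147456 + 0) = 816, so the distance is |816|/816 = 1.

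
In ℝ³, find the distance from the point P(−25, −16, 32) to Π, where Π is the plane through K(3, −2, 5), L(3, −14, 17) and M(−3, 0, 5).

KL = (0, −12, 12) and KM = (−6, 2, 0), so a normal is n = KL × KM = (−24, −72, −72).
d = |(-24)·(-25) + (-72)·(-16) + (-72)·32 − (-288)| / √(576 + 5184 + 5184) = |-264| / (24√19) = 11√19/19.

11√19/19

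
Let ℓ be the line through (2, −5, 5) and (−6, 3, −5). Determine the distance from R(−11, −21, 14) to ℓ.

A direction vector is d = (−8, 8, −10).
AP = (−13, −16, 9), and AP × d = (88, −202, −232).
|AP × d|² = 102372 and |d|² = 228, so the distance is √(102372/228) = √449.

√449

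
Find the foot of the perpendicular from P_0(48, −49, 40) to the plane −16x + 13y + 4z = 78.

n = (−16, 13, 4), |n|² = 441, and n·P_0 − 78 = -1323.
t = -1323/441 = -3, so the foot is P_0 − t·n = (48, −49, 40) − (-3)·(−16, 13, 4) = (0, −10, 52).

(0, -10, 52)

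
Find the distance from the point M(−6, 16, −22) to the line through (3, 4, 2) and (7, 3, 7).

√129

A direction vector is d = (4, −1, 5).
AP = (−9, 12, −24), and AP × d = (36, −51, −39).
|AP × d|² = 5418 and |d|² = 42, so the distance is √(5418/42) = √129.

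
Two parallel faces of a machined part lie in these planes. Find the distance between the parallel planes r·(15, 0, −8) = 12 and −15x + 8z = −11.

Divide the second equation by -1 to match normals: 15x − 8z = 11.
With common normal n = (15, 0, −8) (|n| = 17), the distance is |12 − 11|/|n| = 1/17.

1/17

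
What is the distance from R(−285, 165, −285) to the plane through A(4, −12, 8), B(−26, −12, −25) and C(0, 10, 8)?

7

AB = (−30, 0, −33) and AC = (−4, 22, 0), so a normal is n = AB × AC = (726, 132, −660).
n = (726, 132, −660); n·P − (-3960) = 6930; |n| = 990; distance = 6930/990 = 7.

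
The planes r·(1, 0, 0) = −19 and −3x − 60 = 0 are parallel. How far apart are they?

Divide the second equation by -3 to match normals: x = -20.
Both planes have normal n = (1, 0, 0), |n| = 1. Any point on the first plane is at distance |(-20) − (-19)|/|n| = 1/1 = 1 from the second.

1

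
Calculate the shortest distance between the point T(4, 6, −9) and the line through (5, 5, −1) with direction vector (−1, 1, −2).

Direction vector d = (−1, 1, −2).
AP = (−1, 1, −8), and AP × d = (6, 6, 0).
|AP × d|² = 72 and |d|² = 6, so the distance is √(72/6) = √12 = 2√3.

2√3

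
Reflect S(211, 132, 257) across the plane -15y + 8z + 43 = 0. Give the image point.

With n = (0, -15, 8), the signed offset is (n·S − (-43))/|n|² = 119/289 = 7/17.
S' = S − 2t·n = (211, 132, 257) − (14/17)·(0, -15, 8) = (211, 2454/17, 4257/17).

(211, 2454/17, 4257/17)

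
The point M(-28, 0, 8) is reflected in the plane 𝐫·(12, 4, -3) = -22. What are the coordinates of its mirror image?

(20, 16, -4)

With n = (12, 4, -3), the signed offset is (n·M − (-22))/|n|² = -338/169 = -2.
M' = M − 2t·n = (-28, 0, 8) − (-4)·(12, 4, -3) = (20, 16, -4).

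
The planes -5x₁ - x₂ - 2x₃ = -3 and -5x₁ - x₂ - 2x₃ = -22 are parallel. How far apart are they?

19√30/30

With common normal n = (-5, -1, -2) (|n| = √30), the distance is |(-3) − (-22)|/|n| = 19/√30 = 19√30/30.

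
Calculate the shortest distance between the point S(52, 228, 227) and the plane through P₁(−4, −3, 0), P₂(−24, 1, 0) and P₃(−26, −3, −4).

5

P₁P₂ = (−20, 4, 0) and P₁P₃ = (−22, 0, −4), so a normal is n = P₁P₂ × P₁P₃ = (−16, −80, 88).
Then n·(52, 228, 227) − 304 = 600.
|n| = √(256 + 6400 + 7744) = 120, so the distance is |600|/120 = 5.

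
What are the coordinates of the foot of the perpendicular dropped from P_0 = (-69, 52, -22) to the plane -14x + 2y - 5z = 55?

(1, 42, 3)

n = (-14, 2, -5), |n|² = 225, and n·P_0 − 55 = 1125.
t = 1125/225 = 5, so the foot is P_0 − t·n = (-69, 52, -22) − 5·(-14, 2, -5) = (1, 42, 3).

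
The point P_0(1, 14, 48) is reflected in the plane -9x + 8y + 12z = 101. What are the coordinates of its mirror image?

(37, -18, 0)

With n = (-9, 8, 12), the signed offset is (n·P_0 − 101)/|n|² = 578/289 = 2.
P_0' = P_0 − 2t·n = (1, 14, 48) − 4·(-9, 8, 12) = (37, -18, 0).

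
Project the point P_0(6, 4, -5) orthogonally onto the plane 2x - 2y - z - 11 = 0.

n = (2, -2, -1), |n|² = 9, and n·P_0 − 11 = -2.
t = -2/9, so the foot is P_0 − t·n = (6, 4, -5) − (-2/9)·(2, -2, -1) = (58/9, 32/9, -47/9).

(58/9, 32/9, -47/9)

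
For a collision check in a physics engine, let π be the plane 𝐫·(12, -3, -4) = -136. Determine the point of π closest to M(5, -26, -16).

(-19, -20, -8)

The perpendicular from M has direction n = (12, -3, -4): r = (5, -26, -16) + t(12, -3, -4).
Substitute into the plane: n·(M + tn) = -136 gives 202 + 169t = -136, so t = -2.
Foot = (5, -26, -16) + (-2)·(12, -3, -4) = (-19, -20, -8).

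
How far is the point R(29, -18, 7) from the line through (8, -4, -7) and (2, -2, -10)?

A direction vector is d = (-6, 2, -3).
AP = (21, -14, 14); AP·d = -196, |AP|² = 833, |d|² = 49.
distance² = |AP|² − (AP·d)²/|d|² = 833 − 38416/49 = 49, so the distance is 7.

7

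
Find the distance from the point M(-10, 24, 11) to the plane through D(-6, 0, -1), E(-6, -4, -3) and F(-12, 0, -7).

DE = (0, -4, -2) and DF = (-6, 0, -6), so a normal is n = DE × DF = (24, 12, -24).
n = (24, 12, -24); n·P − (-120) = -96; |n| = 36; distance = 96/36 = 8/3.

8/3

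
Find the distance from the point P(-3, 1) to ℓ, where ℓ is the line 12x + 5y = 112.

11

The normal to the line is n = (12, 5) with |n| = 13.
|n·P − 112| = |-31 − 112| = 143, so the distance is 143/13 = 11.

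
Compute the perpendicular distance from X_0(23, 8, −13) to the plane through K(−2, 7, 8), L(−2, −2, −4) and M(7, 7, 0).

1/17

KL = (0, −9, −12) and KM = (9, 0, −8), so a normal is n = KL × KM = (72, −108, 81).
Then n·(23, 8, −13) − (−252) = −9.
|n| = √(5184 + 11664 + 6561) = 153, so the distance is |-9|/153 = 1/17.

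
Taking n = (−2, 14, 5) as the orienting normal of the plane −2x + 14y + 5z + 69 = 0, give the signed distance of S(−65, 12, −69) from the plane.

22/15

n·S − (-69) = 22.
|n| = 15, so the signed distance is 22/15.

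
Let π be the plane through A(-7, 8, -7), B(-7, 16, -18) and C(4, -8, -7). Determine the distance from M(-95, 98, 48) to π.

AB = (0, 8, -11) and AC = (11, -16, 0), so a normal is n = AB × AC = (-176, -121, -88).
Then n·(-95, 98, 48) - 880 = -242.
|n| = √(30976 + 14641 + 7744) = 231, so the distance is |-242|/231 = 22/21.

22/21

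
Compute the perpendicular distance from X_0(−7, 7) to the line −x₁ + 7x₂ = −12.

d = |(-1)·(-7) + 7·7 − (-12)| / √(1 + 49) = |68|/(5√2) = 34√2/5.

34√2/5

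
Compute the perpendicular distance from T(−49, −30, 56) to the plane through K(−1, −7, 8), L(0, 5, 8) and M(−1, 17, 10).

KL = (1, 12, 0) and KM = (0, 24, 2), so a normal is n = KL × KM = (24, −2, 24).
d = |24·(-49) + (-2)·(-30) + 24·56 − 182| / √(576 + 4 + 576) = |46| / 34 = 23/17.

23/17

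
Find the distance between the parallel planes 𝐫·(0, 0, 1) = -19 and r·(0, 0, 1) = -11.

Both planes have normal n = (0, 0, 1), |n| = 1. Any point on the first plane is at distance |(-11) − (-19)|/|n| = 8/1 = 8 from the second.

8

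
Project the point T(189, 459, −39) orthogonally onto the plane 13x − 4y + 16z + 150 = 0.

(554/3, 1381/3, -133/3)

n = (13, −4, 16), |n|² = 441, and n·T − (-150) = 147.
t = 147/441 = 1/3, so the foot is T − t·n = (189, 459, −39) − (1/3)·(13, −4, 16) = (554/3, 1381/3, −133/3).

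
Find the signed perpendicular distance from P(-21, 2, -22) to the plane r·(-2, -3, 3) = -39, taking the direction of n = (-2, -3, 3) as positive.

n·P − (-39) = 9.
|n| = √22, so the signed distance is 9√22/22.

9√22/22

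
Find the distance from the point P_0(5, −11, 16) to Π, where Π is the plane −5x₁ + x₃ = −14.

d = |(-5)·5 + 1·16 − (-14)| / √(25 + 0 + 1) = |5| / √26 = 5/√26.

5√26/26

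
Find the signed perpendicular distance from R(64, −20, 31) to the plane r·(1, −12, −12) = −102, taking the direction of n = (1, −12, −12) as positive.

2

n·R − (-102) = 34.
|n| = 17, so the signed distance is 34/17 = 2.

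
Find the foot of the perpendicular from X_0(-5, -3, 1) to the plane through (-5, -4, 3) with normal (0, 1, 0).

(-5, -4, 1)

The perpendicular from X_0 has direction n = (0, 1, 0): r = (-5, -3, 1) + t(0, 1, 0).
Substitute into the plane: n·(X_0 + tn) = -4 gives -3 + 1t = -4, so t = -1.
Foot = (-5, -3, 1) + (-1)·(0, 1, 0) = (-5, -4, 1).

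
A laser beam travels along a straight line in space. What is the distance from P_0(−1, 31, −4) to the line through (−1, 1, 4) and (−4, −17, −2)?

A direction vector is d = (−3, −18, −6).
AP = (0, 30, −8), and AP × d = (−324, 24, 90).
|AP × d|² = 113652 and |d|² = 369, so the distance is √(113652/369) = √308 = 2√77.

2√77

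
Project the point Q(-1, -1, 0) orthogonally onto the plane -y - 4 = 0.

(-1, -4, 0)

The perpendicular from Q has direction n = (0, -1, 0): r = (-1, -1, 0) + λ(0, -1, 0).
Substitute into the plane: n·(Q + λn) = 4 gives 1 + 1λ = 4, so λ = 3.
Foot = (-1, -1, 0) + 3·(0, -1, 0) = (-1, -4, 0).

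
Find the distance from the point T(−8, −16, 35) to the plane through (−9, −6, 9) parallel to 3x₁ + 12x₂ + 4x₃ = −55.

1

Parallel planes share the normal n = (3, 12, 4); since (−9, −6, 9) lies on the plane, its equation is 3x₁ + 12x₂ + 4x₃ = -63.
Then n·(−8, −16, 35) − (−63) = −13.
|n| = √(9 + 144 + 16) = 13, so the distance is |-13|/13 = 1.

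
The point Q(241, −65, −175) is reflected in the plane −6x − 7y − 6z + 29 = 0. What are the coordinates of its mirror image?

(2747/11, -603/11, -1829/11)

n = (−6, −7, −6), |n|² = 121, n·Q − (-29) = 88, so t = 88/121 = 8/11.
Foot F = Q − (8/11)·n = (2699/11, −659/11, −1877/11); the reflection is 2F − Q = (2747/11, −603/11, −1829/11).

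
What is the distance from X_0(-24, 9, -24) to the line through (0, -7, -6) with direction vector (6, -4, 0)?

Direction vector d = (6, -4, 0).
AP = (-24, 16, -18), and AP × d = (-72, -108, 0).
|AP × d|² = 16848 and |d|² = 52, so the distance is √(16848/52) = √324 = 18.

18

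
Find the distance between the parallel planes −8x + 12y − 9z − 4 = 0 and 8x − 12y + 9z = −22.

18/17

Divide the second equation by -1 to match normals: −8x + 12y − 9z = 22.
Both planes have normal n = (−8, 12, −9), |n| = 17. Any point on the first plane is at distance |22 − 4|/|n| = 18/17 from the second.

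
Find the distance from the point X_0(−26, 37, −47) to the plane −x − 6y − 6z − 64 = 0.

Normal vector n = (−1, −6, −6), and n·(−26, 37, −47) − 64 = 22.
|n| = √(1 + 36 + 36) = √73, so the distance is |22|/√73 = 22/√73.

22√73/73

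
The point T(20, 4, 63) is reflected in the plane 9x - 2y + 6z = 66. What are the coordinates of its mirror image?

n = (9, -2, 6), |n|² = 121, n·T − 66 = 484, so t = 484/121 = 4.
Foot F = T − 4·n = (-16, 12, 39); the reflection is 2F − T = (-52, 20, 15).

(-52, 20, 15)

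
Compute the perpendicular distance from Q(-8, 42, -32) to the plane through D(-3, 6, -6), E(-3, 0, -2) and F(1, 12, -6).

DE = (0, -6, 4) and DF = (4, 6, 0), so a normal is n = DE × DF = (-24, 16, 24).
d = |(-24)·(-8) + 16·42 + 24·(-32) − 24| / √(576 + 256 + 576) = |72| / (8√22) = 9√22/22.

9√22/22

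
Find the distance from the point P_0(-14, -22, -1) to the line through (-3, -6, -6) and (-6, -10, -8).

A direction vector is d = (-3, -4, -2).
AP = (-11, -16, 5); AP·d = 87, |AP|² = 402, |d|² = 29.
distance² = |AP|² − (AP·d)²/|d|² = 402 − 7569/29 = 141, so the distance is √141.

√141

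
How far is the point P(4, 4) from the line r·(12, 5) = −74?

142/13

d = |12·4 + 5·4 − (-74)| / √(144 + 25) = |142|/13 = 142/13.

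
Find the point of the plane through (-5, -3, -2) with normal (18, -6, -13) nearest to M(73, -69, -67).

(-17, -39, -2)

The perpendicular from M has direction n = (18, -6, -13): r = (73, -69, -67) + t(18, -6, -13).
Substitute into the plane: n·(M + tn) = -46 gives 2599 + 529t = -46, so t = -5.
Foot = (73, -69, -67) + (-5)·(18, -6, -13) = (-17, -39, -2).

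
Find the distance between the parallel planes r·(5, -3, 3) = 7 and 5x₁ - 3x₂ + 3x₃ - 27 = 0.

With common normal n = (5, -3, 3) (|n| = √43), the distance is |7 − 27|/|n| = 20/√43 = 20√43/43.

20/√43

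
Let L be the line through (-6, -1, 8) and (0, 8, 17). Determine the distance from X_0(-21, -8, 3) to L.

A direction vector is d = (6, 9, 9).
AP = (-15, -7, -5), and AP × d = (-18, 105, -93).
|AP × d|² = 19998 and |d|² = 198, so the distance is √(19998/198) = √101.

√101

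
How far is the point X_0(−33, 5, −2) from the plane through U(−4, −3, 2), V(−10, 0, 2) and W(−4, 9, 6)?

11/√41

UV = (−6, 3, 0) and UW = (0, 12, 4), so a normal is n = UV × UW = (12, 24, −72).
n = (12, 24, −72); n·P − (-264) = 132; |n| = 12√41; distance = 132/(12√41) = 11/√41.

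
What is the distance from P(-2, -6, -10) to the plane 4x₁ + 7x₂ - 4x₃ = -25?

5/3

Normal vector n = (4, 7, -4), and n·(-2, -6, -10) - (-25) = 15.
|n| = √(16 + 49 + 16) = 9, so the distance is |15|/9 = 5/3.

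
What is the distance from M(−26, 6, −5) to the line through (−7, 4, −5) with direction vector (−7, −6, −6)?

2√61

Direction vector d = (−7, −6, −6).
AP = (−19, 2, 0), and AP × d = (−12, −114, 128).
|AP × d|² = 29524 and |d|² = 121, so the distance is √(29524/121) = √244 = 2√61.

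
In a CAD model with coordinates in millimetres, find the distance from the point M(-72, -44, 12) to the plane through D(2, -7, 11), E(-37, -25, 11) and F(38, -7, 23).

DE = (-39, -18, 0) and DF = (36, 0, 12), so a normal is n = DE × DF = (-216, 468, 648).
Then n·(-72, -44, 12) - 3420 = -684.
|n| = √(46656 + 219024 + 419904) = 828, so the distance is |-684|/828 = 19/23.

19/23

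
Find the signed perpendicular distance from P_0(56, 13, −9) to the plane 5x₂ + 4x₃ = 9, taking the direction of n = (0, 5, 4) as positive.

20√41/41

n·P_0 − 9 = 20.
|n| = √41, so the signed distance is 20√41/41.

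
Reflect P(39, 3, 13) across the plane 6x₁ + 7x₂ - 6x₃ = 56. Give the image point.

n = (6, 7, -6), |n|² = 121, n·P − 56 = 121, so t = 121/121 = 1.
Foot F = P − 1·n = (33, -4, 19); the reflection is 2F − P = (27, -11, 25).

(27, -11, 25)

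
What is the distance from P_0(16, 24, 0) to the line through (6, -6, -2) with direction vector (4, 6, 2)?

6√3

Direction vector d = (4, 6, 2).
AP = (10, 30, 2); AP·d = 224, |AP|² = 1004, |d|² = 56.
distance² = |AP|² − (AP·d)²/|d|² = 1004 − 50176/56 = 108, so the distance is 6√3.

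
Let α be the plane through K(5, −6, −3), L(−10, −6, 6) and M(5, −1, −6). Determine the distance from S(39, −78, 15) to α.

KL = (−15, 0, 9) and KM = (0, 5, −3), so a normal is n = KL × KM = (−45, −45, −75).
Then n·(39, −78, 15) − 270 = 360.
|n| = √(2025 + 2025 + 5625) = 15√43, so the distance is |360|/(15√43) = 24√43/43.

24/√43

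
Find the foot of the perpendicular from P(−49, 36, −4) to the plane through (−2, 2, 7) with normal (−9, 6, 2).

The perpendicular from P has direction n = (−9, 6, 2): r = (−49, 36, −4) + λ(−9, 6, 2).
Substitute into the plane: n·(P + λn) = 44 gives 649 + 121λ = 44, so λ = -5.
Foot = (−49, 36, −4) + (-5)·(−9, 6, 2) = (−4, 6, −14).

(-4, 6, -14)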